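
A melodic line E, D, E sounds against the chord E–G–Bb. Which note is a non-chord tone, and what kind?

The harmony at that moment is E diminished triad (E, G, Bb); D is not a chord tone.
It is approached by step down from E and left by step up to E.
Step away and step back to the same note — a neighbor tone (lower neighbor).

D is a neighbor tone.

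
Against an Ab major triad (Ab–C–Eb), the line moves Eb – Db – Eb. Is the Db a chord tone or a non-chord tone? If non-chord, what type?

The harmony at that moment is Ab major triad (Ab, C, Eb); Db is not a chord tone.
It is approached by step down from Eb and left by step up to Eb.
Step away and step back to the same note — a neighbor tone (lower neighbor).

Non-chord tone — a neighbor tone.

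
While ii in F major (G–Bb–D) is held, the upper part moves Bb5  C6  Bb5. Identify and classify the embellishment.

C6 is a neighbor tone.

The harmony at that moment is G minor triad (G, Bb, D); C6 is not a chord tone.
It is approached by step up from Bb5 and left by step down to Bb5.
Step away and step back to the same note — a neighbor tone (upper neighbor).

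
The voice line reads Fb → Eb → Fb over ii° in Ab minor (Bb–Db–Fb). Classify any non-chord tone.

The harmony at that moment is Bb diminished triad (Bb, Db, Fb); Eb is not a chord tone.
It is approached by step down from Fb and left by step up to Fb.
Step away and step back to the same note — a neighbor tone (lower neighbor).

Eb is a neighbor tone.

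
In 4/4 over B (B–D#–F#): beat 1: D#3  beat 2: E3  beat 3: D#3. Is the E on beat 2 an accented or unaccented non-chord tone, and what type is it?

Unaccented neighbor tone.

The harmony at that moment is B major triad (B, D#, F#); E3 is not a chord tone.
It is approached by step up from D#3 and left by step down to D#3.
Step away and step back to the same note — a neighbor tone (upper neighbor).
It falls on a weak beat, so it is unaccented.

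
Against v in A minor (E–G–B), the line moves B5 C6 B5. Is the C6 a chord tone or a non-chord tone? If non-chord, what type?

Non-chord tone — a neighbor tone.

The harmony at that moment is E minor triad (E, G, B); C6 is not a chord tone.
It is approached by step up from B5 and left by step down to B5.
Step away and step back to the same note — a neighbor tone (upper neighbor).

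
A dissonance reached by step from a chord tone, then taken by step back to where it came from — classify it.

Approach: by step. Departure: by step in the opposite direction, back to the starting pitch.
Stepwise on both sides but reversing to return to the same chord tone — a neighbor tone. (Had it continued onward in the same direction it would be a passing tone instead.)

Neighbor tone.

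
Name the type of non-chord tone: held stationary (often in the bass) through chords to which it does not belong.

Pedal tone.

Approach: none. Departure: none — a single pitch is sustained while the chords change around it, passing through harmonies that do not contain it.
No melodic motion at all; the dissonance is created entirely by the moving harmonies against the stationary note — a pedal tone (pedal point).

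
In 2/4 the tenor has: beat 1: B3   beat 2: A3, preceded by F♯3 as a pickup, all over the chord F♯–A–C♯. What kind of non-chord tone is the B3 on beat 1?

Appoggiatura.

The harmony at that moment is F♯ minor triad (F♯, A, C♯); B3 is not a chord tone.
It is approached by leap up from F♯3 and left by step down to A3.
Leap in, step out, metrically accented — an appoggiatura.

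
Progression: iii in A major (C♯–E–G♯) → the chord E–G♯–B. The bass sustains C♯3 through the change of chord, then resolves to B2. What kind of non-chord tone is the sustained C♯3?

C♯3 is a suspension.

The harmony at that moment is E major triad (E, G♯, B); C♯3 is not a chord tone.
It is held over (the same pitch as the preceding C♯3) and left by step down to B2.
Held over from the previous chord and resolving down by step — a suspension.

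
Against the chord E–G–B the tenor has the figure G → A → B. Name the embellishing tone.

The harmony at that moment is E minor triad (E, G, B); A is not a chord tone.
It is approached by step up from G and left by step up to B.
Step in, step out in the same direction — a passing tone.

A is a passing tone.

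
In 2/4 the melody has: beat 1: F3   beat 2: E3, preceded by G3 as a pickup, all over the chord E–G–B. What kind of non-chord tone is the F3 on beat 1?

The harmony at that moment is E minor triad (E, G, B); F3 is not a chord tone.
It is approached by step down from G3 and left by step down to E3.
Step in, step out in the same direction — a passing tone.

Passing tone.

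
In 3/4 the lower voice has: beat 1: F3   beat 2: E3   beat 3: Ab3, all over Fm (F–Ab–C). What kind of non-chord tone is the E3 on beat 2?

The harmony at that moment is F minor triad (F, Ab, C); E3 is not a chord tone.
It is approached by step down from F3 and left by leap up to Ab3.
Step in, leap out, on a weak beat — an escape tone.

Escape tone.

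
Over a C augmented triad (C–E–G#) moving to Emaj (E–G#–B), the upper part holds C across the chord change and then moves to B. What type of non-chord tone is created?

C is a suspension.

The harmony at that moment is E major triad (E, G#, B); C is not a chord tone.
It is held over (the same pitch as the preceding C) and left by step down to B.
Held over from the previous chord and resolving down by step — a suspension.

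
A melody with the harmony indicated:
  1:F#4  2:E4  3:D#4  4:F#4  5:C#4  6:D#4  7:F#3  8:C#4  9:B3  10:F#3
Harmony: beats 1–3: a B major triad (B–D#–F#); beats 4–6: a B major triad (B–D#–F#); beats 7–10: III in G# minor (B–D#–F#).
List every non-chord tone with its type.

E4 (beat 2) — passing tone; C#4 (beat 5) — appoggiatura; C#4 (beat 8) — appoggiatura.

The harmony at that moment is B major triad (B, D#, F#); E4 is not a chord tone.
It is approached by step down from F#4 and left by step down to D#4.
Step in, step out in the same direction — a passing tone.
The harmony at that moment is B major triad (B, D#, F#); C#4 is not a chord tone.
It is approached by leap down from F#4 and left by step up to D#4.
Leap in, step out — an appoggiatura.
The harmony at that moment is B major triad (B, D#, F#); C#4 is not a chord tone.
It is approached by leap up from F#3 and left by step down to B3.
Leap in, step out — an appoggiatura.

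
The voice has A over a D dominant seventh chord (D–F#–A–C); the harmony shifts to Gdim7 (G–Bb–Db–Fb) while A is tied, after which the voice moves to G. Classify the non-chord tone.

The harmony at that moment is G diminished seventh chord (G, Bb, Db, Fb); A is not a chord tone.
It is held over (the same pitch as the preceding A) and left by step down to G.
Held over from the previous chord and resolving down by step — a suspension.

A is a suspension.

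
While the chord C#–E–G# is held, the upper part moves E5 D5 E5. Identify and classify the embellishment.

D5 is a neighbor tone.

The harmony at that moment is C# minor triad (C#, E, G#); D5 is not a chord tone.
It is approached by step down from E5 and left by step up to E5.
Step away and step back to the same note — a neighbor tone (lower neighbor).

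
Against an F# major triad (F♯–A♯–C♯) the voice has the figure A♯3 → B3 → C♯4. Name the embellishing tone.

B3 is a passing tone.

The harmony at that moment is F♯ major triad (F♯, A♯, C♯); B3 is not a chord tone.
It is approached by step up from A♯3 and left by step up to C♯4.
Step in, step out in the same direction — a passing tone.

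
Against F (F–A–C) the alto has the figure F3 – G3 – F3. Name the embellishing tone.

G3 is a neighbor tone.

The harmony at that moment is F major triad (F, A, C); G3 is not a chord tone.
It is approached by step up from F3 and left by step down to F3.
Step away and step back to the same note — a neighbor tone (upper neighbor).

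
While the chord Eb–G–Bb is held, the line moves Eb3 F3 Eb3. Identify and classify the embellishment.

F3 is a neighbor tone.

The harmony at that moment is Eb major triad (Eb, G, Bb); F3 is not a chord tone.
It is approached by step up from Eb3 and left by step down to Eb3.
Step away and step back to the same note — a neighbor tone (upper neighbor).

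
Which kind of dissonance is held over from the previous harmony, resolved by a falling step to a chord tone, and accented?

Approach: by preparation — the pitch is first a chord tone, then held (tied or repeated) while the harmony changes under it. Departure: down by step. Metric position: strong.
A prepared dissonance that resolves downward by step — a suspension. (The same figure resolving upward would be a retardation.)

Suspension.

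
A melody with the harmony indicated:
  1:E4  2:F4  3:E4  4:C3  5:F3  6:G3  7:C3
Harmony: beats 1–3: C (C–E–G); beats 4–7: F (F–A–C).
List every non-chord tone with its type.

The harmony at that moment is C major triad (C, E, G); F4 is not a chord tone.
It is approached by step up from E4 and left by step down to E4.
Step away and step back to the same note — a neighbor tone (upper neighbor).
The harmony at that moment is F major triad (F, A, C); G3 is not a chord tone.
It is approached by step up from F3 and left by leap down to C3.
Step in, leap out — an escape tone.

F4 (beat 2) — neighbor tone; G3 (beat 6) — escape tone.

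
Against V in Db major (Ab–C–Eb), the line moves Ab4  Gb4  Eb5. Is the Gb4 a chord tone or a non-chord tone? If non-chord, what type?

Non-chord tone — an escape tone.

The harmony at that moment is Ab major triad (Ab, C, Eb); Gb4 is not a chord tone.
It is approached by step down from Ab4 and left by leap up to Eb5.
Step in, leap out — an escape tone.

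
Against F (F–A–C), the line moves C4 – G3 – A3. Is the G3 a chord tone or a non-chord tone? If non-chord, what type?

Non-chord tone — an appoggiatura.

The harmony at that moment is F major triad (F, A, C); G3 is not a chord tone.
It is approached by leap down from C4 and left by step up to A3.
Leap in, step out — an appoggiatura.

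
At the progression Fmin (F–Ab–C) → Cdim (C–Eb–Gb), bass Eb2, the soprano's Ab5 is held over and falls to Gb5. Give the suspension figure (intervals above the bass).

4–3 suspension.

At the second chord the bass is Eb2. The suspended Ab5 lies a fourth above the bass; after resolving down by step to Gb5, the interval above the bass becomes a third.
Suspension figures are named by those two intervals: 4–3.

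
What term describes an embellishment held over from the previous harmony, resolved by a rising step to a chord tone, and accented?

Retardation.

Approach: by preparation — the pitch is first a chord tone, then held (tied or repeated) while the harmony changes under it. Departure: up by step. Metric position: strong.
A prepared dissonance that resolves upward by step — a retardation. (The same figure resolving downward would be a suspension.)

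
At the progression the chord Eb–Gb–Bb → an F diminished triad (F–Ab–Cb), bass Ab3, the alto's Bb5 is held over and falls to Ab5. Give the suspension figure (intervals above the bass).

At the second chord the bass is Ab3. The suspended Bb5 lies a ninth above the bass; after resolving down by step to Ab5, the interval above the bass becomes an octave.
Suspension figures are named by those two intervals: 9–8.

9–8 suspension.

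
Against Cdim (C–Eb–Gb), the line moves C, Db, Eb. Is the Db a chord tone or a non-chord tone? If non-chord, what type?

The harmony at that moment is C diminished triad (C, Eb, Gb); Db is not a chord tone.
It is approached by step up from C and left by step up to Eb.
Step in, step out in the same direction — a passing tone.

Non-chord tone — a passing tone.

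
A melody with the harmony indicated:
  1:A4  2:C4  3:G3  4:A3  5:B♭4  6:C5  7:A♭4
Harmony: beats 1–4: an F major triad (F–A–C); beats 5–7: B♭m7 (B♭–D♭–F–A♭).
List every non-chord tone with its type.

The harmony at that moment is F major triad (F, A, C); G3 is not a chord tone.
It is approached by leap down from C4 and left by step up to A3.
Leap in, step out — an appoggiatura.
The harmony at that moment is B♭ minor seventh chord (B♭, D♭, F, A♭); C5 is not a chord tone.
It is approached by step up from B♭4 and left by leap down to A♭4.
Step in, leap out — an escape tone.

G3 (beat 3) — appoggiatura; C5 (beat 6) — escape tone.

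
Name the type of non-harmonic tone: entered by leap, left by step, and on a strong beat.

Approach: by leap. Departure: by step. Metric position: strong.
Leap in, step out, in a metrically strong position — an appoggiatura. (It is the mirror image of the escape tone, which steps in and leaps out from a weak position.)

Appoggiatura.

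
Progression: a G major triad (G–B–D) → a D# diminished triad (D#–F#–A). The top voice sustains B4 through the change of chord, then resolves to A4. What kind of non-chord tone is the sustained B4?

The harmony at that moment is D# diminished triad (D#, F#, A); B4 is not a chord tone.
It is held over (the same pitch as the preceding B4) and left by step down to A4.
Held over from the previous chord and resolving down by step — a suspension.

B4 is a suspension.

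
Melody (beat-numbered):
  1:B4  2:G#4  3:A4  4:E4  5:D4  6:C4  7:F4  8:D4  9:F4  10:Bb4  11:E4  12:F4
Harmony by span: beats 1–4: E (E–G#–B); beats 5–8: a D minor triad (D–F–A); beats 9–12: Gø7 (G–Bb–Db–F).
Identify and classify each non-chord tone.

A4 (beat 3) — escape tone; C4 (beat 6) — escape tone; E4 (beat 11) — appoggiatura.

The harmony at that moment is E major triad (E, G#, B); A4 is not a chord tone.
It is approached by step up from G#4 and left by leap down to E4.
Step in, leap out — an escape tone.
The harmony at that moment is D minor triad (D, F, A); C4 is not a chord tone.
It is approached by step down from D4 and left by leap up to F4.
Step in, leap out — an escape tone.
The harmony at that moment is G half-diminished seventh chord (G, Bb, Db, F); E4 is not a chord tone.
It is approached by leap down from Bb4 and left by step up to F4.
Leap in, step out — an appoggiatura.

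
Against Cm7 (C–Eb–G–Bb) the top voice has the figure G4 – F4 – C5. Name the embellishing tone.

The harmony at that moment is C minor seventh chord (C, Eb, G, Bb); F4 is not a chord tone.
It is approached by step down from G4 and left by leap up to C5.
Step in, leap out — an escape tone.

F4 is an escape tone.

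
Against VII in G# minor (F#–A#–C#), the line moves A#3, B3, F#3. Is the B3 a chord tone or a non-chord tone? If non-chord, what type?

Non-chord tone — an escape tone.

The harmony at that moment is F# major triad (F#, A#, C#); B3 is not a chord tone.
It is approached by step up from A#3 and left by leap down to F#3.
Step in, leap out — an escape tone.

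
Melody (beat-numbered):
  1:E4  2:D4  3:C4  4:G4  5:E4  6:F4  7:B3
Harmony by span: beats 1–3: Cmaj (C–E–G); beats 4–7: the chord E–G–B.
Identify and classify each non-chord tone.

The harmony at that moment is C major triad (C, E, G); D4 is not a chord tone.
It is approached by step down from E4 and left by step down to C4.
Step in, step out in the same direction — a passing tone.
The harmony at that moment is E minor triad (E, G, B); F4 is not a chord tone.
It is approached by step up from E4 and left by leap down to B3.
Step in, leap out — an escape tone.

D4 (beat 2) — passing tone; F4 (beat 6) — escape tone.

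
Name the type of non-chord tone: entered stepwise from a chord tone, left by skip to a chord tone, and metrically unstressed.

Escape tone.

Approach: by step. Departure: by leap. Metric position: weak.
Step in, leap out, from a weak position — an escape tone (échappée). (It is the mirror image of the appoggiatura, which leaps in and steps out on a strong beat.)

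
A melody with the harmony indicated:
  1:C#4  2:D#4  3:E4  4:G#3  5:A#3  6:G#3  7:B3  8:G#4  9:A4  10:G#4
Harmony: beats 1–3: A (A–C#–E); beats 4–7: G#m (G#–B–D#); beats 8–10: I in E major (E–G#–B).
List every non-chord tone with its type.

D#4 (beat 2) — passing tone; A#3 (beat 5) — neighbor tone; A4 (beat 9) — neighbor tone.

The harmony at that moment is A major triad (A, C#, E); D#4 is not a chord tone.
It is approached by step up from C#4 and left by step up to E4.
Step in, step out in the same direction — a passing tone.
The harmony at that moment is G# minor triad (G#, B, D#); A#3 is not a chord tone.
It is approached by step up from G#3 and left by step down to G#3.
Step away and step back to the same note — a neighbor tone (upper neighbor).
The harmony at that moment is E major triad (E, G#, B); A4 is not a chord tone.
It is approached by step up from G#4 and left by step down to G#4.
Step away and step back to the same note — a neighbor tone (upper neighbor).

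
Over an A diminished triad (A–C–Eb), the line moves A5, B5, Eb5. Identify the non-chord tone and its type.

The harmony at that moment is A diminished triad (A, C, Eb); B5 is not a chord tone.
It is approached by step up from A5 and left by leap down to Eb5.
Step in, leap out — an escape tone.

B5 is an escape tone.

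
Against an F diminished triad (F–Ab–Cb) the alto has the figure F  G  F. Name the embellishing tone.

G is a neighbor tone.

The harmony at that moment is F diminished triad (F, Ab, Cb); G is not a chord tone.
It is approached by step up from F and left by step down to F.
Step away and step back to the same note — a neighbor tone (upper neighbor).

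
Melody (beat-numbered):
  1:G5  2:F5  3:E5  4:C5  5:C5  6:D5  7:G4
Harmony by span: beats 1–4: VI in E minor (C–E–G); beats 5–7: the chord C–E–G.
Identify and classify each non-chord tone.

The harmony at that moment is C major triad (C, E, G); F5 is not a chord tone.
It is approached by step down from G5 and left by step down to E5.
Step in, step out in the same direction — a passing tone.
The harmony at that moment is C major triad (C, E, G); D5 is not a chord tone.
It is approached by step up from C5 and left by leap down to G4.
Step in, leap out — an escape tone.

F5 (beat 2) — passing tone; D5 (beat 6) — escape tone.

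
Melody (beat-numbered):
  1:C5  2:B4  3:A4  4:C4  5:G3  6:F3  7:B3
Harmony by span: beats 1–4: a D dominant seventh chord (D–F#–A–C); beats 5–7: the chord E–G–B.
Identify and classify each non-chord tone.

B4 (beat 2) — passing tone; F3 (beat 6) — escape tone.

The harmony at that moment is D dominant seventh chord (D, F#, A, C); B4 is not a chord tone.
It is approached by step down from C5 and left by step down to A4.
Step in, step out in the same direction — a passing tone.
The harmony at that moment is E minor triad (E, G, B); F3 is not a chord tone.
It is approached by step down from G3 and left by leap up to B3.
Step in, leap out — an escape tone.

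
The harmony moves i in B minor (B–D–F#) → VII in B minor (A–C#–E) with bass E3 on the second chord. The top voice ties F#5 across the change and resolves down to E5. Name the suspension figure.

9–8 suspension.

At the second chord the bass is E3. The suspended F#5 lies a ninth above the bass; after resolving down by step to E5, the interval above the bass becomes an octave.
Suspension figures are named by those two intervals: 9–8.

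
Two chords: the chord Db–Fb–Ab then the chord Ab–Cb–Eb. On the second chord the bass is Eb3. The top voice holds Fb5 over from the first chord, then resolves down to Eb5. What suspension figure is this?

At the second chord the bass is Eb3. The suspended Fb5 lies a ninth above the bass; after resolving down by step to Eb5, the interval above the bass becomes an octave.
Suspension figures are named by those two intervals: 9–8.

9–8 suspension.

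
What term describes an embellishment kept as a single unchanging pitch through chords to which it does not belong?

Approach: none. Departure: none — a single pitch is sustained while the chords change around it, passing through harmonies that do not contain it.
No melodic motion at all; the dissonance is created entirely by the moving harmonies against the stationary note — a pedal tone (pedal point).

Pedal tone.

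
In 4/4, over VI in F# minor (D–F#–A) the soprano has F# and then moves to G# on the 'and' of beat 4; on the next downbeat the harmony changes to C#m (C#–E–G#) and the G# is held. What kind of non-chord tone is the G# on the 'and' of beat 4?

Anticipation.

The harmony at that moment is D major triad (D, F#, A); G# is not a chord tone.
It is approached by step up from F# and then sustained as the same pitch into the next harmony.
Arriving early and becoming a chord tone when the harmony changes — an anticipation.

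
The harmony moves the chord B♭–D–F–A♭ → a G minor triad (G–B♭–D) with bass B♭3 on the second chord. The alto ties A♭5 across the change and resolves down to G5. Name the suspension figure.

7–6 suspension.

At the second chord the bass is B♭3. The suspended A♭5 lies a seventh above the bass; after resolving down by step to G5, the interval above the bass becomes a sixth.
Suspension figures are named by those two intervals: 7–6.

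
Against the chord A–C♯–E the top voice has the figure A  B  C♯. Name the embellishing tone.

The harmony at that moment is A major triad (A, C♯, E); B is not a chord tone.
It is approached by step up from A and left by step up to C♯.
Step in, step out in the same direction — a passing tone.

B is a passing tone.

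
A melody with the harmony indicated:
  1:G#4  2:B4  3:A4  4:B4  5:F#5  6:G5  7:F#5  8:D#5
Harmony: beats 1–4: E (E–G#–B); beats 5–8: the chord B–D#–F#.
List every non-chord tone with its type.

A4 (beat 3) — neighbor tone; G5 (beat 6) — neighbor tone.

The harmony at that moment is E major triad (E, G#, B); A4 is not a chord tone.
It is approached by step down from B4 and left by step up to B4.
Step away and step back to the same note — a neighbor tone (lower neighbor).
The harmony at that moment is B major triad (B, D#, F#); G5 is not a chord tone.
It is approached by step up from F#5 and left by step down to F#5.
Step away and step back to the same note — a neighbor tone (upper neighbor).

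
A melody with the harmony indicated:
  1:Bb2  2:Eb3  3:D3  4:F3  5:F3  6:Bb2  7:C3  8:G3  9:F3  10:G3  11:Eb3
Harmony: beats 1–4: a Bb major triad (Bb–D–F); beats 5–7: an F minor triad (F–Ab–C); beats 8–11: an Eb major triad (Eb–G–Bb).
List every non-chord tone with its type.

The harmony at that moment is Bb major triad (Bb, D, F); Eb3 is not a chord tone.
It is approached by leap up from Bb2 and left by step down to D3.
Leap in, step out — an appoggiatura.
The harmony at that moment is F minor triad (F, Ab, C); Bb2 is not a chord tone.
It is approached by leap down from F3 and left by step up to C3.
Leap in, step out — an appoggiatura.
The harmony at that moment is Eb major triad (Eb, G, Bb); F3 is not a chord tone.
It is approached by step down from G3 and left by step up to G3.
Step away and step back to the same note — a neighbor tone (lower neighbor).

Eb3 (beat 2) — appoggiatura; Bb2 (beat 6) — appoggiatura; F3 (beat 9) — neighbor tone.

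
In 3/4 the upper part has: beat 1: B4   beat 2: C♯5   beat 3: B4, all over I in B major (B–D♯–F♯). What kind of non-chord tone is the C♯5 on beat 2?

Upper neighbor tone.

The harmony at that moment is B major triad (B, D♯, F♯); C♯5 is not a chord tone.
It is approached by step up from B4 and left by step down to B4.
Step away and step back to the same note — a neighbor tone (upper neighbor).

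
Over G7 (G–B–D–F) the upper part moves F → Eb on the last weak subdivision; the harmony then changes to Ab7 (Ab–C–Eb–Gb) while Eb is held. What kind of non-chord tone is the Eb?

The harmony at that moment is G dominant seventh chord (G, B, D, F); Eb is not a chord tone.
It is approached by step down from F and then sustained as the same pitch into the next harmony.
Arriving early and becoming a chord tone when the harmony changes — an anticipation.

Eb is an anticipation.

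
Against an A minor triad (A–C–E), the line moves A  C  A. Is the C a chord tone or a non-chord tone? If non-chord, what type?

A minor triad contains A, C, E; C is the third, so it is a chord tone.

Chord tone (the third of A minor triad).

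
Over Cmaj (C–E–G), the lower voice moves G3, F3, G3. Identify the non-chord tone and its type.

The harmony at that moment is C major triad (C, E, G); F3 is not a chord tone.
It is approached by step down from G3 and left by step up to G3.
Step away and step back to the same note — a neighbor tone (lower neighbor).

F3 is a neighbor tone.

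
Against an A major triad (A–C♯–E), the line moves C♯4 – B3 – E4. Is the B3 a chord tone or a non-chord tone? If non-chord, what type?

Non-chord tone — an escape tone.

The harmony at that moment is A major triad (A, C♯, E); B3 is not a chord tone.
It is approached by step down from C♯4 and left by leap up to E4.
Step in, leap out — an escape tone.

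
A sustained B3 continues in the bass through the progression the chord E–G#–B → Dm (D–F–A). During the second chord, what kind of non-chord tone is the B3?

The harmony at that moment is D minor triad (D, F, A); B3 is not a chord tone.
It is held over (the same pitch as the preceding B3) and then sustained as the same pitch into the next harmony.
Sustained through a change of harmony — a pedal tone.

Pedal tone (pedal point).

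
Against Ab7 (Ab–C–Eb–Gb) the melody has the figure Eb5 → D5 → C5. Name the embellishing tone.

D5 is a passing tone.

The harmony at that moment is Ab dominant seventh chord (Ab, C, Eb, Gb); D5 is not a chord tone.
It is approached by step down from Eb5 and left by step down to C5.
Step in, step out in the same direction — a passing tone.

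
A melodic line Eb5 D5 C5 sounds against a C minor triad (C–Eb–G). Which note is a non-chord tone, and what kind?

D5 is a passing tone.

The harmony at that moment is C minor triad (C, Eb, G); D5 is not a chord tone.
It is approached by step down from Eb5 and left by step down to C5.
Step in, step out in the same direction — a passing tone.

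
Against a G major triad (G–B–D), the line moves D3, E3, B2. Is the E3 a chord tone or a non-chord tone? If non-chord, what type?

The harmony at that moment is G major triad (G, B, D); E3 is not a chord tone.
It is approached by step up from D3 and left by leap down to B2.
Step in, leap out — an escape tone.

Non-chord tone — an escape tone.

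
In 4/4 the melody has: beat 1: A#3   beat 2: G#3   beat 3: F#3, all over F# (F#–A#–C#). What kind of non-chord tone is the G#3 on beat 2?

Passing tone.

The harmony at that moment is F# major triad (F#, A#, C#); G#3 is not a chord tone.
It is approached by step down from A#3 and left by step down to F#3.
Step in, step out in the same direction — a passing tone.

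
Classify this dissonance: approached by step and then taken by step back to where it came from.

Neighbor tone.

Approach: by step. Departure: by step in the opposite direction, back to the starting pitch.
Stepwise on both sides but reversing to return to the same chord tone — a neighbor tone. (Had it continued onward in the same direction it would be a passing tone instead.)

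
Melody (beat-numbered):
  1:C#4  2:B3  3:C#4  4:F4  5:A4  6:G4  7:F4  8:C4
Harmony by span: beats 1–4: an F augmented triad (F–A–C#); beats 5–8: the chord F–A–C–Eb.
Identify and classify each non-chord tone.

B3 (beat 2) — neighbor tone; G4 (beat 6) — passing tone.

The harmony at that moment is F augmented triad (F, A, C#); B3 is not a chord tone.
It is approached by step down from C#4 and left by step up to C#4.
Step away and step back to the same note — a neighbor tone (lower neighbor).
The harmony at that moment is F dominant seventh chord (F, A, C, Eb); G4 is not a chord tone.
It is approached by step down from A4 and left by step down to F4.
Step in, step out in the same direction — a passing tone.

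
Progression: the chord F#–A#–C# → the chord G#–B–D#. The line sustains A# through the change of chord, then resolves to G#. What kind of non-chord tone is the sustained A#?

A# is a suspension.

The harmony at that moment is G# minor triad (G#, B, D#); A# is not a chord tone.
It is held over (the same pitch as the preceding A#) and left by step down to G#.
Held over from the previous chord and resolving down by step — a suspension.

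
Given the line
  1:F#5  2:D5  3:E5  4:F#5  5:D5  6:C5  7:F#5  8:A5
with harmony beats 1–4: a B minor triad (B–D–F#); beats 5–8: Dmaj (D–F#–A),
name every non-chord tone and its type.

The harmony at that moment is B minor triad (B, D, F#); E5 is not a chord tone.
It is approached by step up from D5 and left by step up to F#5.
Step in, step out in the same direction — a passing tone.
The harmony at that moment is D major triad (D, F#, A); C5 is not a chord tone.
It is approached by step down from D5 and left by leap up to F#5.
Step in, leap out — an escape tone.

E5 (beat 3) — passing tone; C5 (beat 6) — escape tone.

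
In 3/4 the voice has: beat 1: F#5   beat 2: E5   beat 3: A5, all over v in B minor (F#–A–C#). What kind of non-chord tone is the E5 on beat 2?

The harmony at that moment is F# minor triad (F#, A, C#); E5 is not a chord tone.
It is approached by step down from F#5 and left by leap up to A5.
Step in, leap out, on a weak beat — an escape tone.

Escape tone.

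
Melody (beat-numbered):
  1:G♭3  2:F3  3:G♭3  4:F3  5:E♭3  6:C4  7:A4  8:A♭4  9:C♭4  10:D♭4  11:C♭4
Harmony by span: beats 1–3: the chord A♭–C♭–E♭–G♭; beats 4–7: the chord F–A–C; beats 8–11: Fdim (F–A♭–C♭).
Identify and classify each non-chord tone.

The harmony at that moment is A♭ minor seventh chord (A♭, C♭, E♭, G♭); F3 is not a chord tone.
It is approached by step down from G♭3 and left by step up to G♭3.
Step away and step back to the same note — a neighbor tone (lower neighbor).
The harmony at that moment is F major triad (F, A, C); E♭3 is not a chord tone.
It is approached by step down from F3 and left by leap up to C4.
Step in, leap out — an escape tone.
The harmony at that moment is F diminished triad (F, A♭, C♭); D♭4 is not a chord tone.
It is approached by step up from C♭4 and left by step down to C♭4.
Step away and step back to the same note — a neighbor tone (upper neighbor).

F3 (beat 2) — neighbor tone; E♭3 (beat 5) — escape tone; D♭4 (beat 10) — neighbor tone.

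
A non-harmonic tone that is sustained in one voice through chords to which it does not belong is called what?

Approach: none. Departure: none — a single pitch is sustained while the chords change around it, passing through harmonies that do not contain it.
No melodic motion at all; the dissonance is created entirely by the moving harmonies against the stationary note — a pedal tone (pedal point).

Pedal tone.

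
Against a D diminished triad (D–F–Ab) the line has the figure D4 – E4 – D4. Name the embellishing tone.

E4 is a neighbor tone.

The harmony at that moment is D diminished triad (D, F, Ab); E4 is not a chord tone.
It is approached by step up from D4 and left by step down to D4.
Step away and step back to the same note — a neighbor tone (upper neighbor).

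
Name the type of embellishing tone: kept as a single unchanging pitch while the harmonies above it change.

Pedal tone.

Approach: none. Departure: none — a single pitch is sustained while the chords change around it, passing through harmonies that do not contain it.
No melodic motion at all; the dissonance is created entirely by the moving harmonies against the stationary note — a pedal tone (pedal point).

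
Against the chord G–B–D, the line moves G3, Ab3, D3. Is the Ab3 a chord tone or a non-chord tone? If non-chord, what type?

Non-chord tone — an escape tone.

The harmony at that moment is G major triad (G, B, D); Ab3 is not a chord tone.
It is approached by step up from G3 and left by leap down to D3.
Step in, leap out — an escape tone.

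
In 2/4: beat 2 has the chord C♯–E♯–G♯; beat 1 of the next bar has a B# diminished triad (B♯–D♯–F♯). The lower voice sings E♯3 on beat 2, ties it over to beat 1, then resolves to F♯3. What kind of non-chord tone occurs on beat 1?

Retardation.

The harmony at that moment is B♯ diminished triad (B♯, D♯, F♯); E♯3 is not a chord tone.
It is held over (the same pitch as the preceding E♯3) and left by step up to F♯3.
Held over from the previous chord and resolving up by step — a retardation.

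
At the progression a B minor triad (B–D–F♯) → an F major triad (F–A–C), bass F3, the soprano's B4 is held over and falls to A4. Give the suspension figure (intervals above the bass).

At the second chord the bass is F3. The suspended B4 lies a fourth above the bass; after resolving down by step to A4, the interval above the bass becomes a third.
Suspension figures are named by those two intervals: 4–3.

4–3 suspension.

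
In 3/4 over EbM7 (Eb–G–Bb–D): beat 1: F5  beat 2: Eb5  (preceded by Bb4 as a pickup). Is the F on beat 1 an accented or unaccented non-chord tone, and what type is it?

The harmony at that moment is Eb major seventh chord (Eb, G, Bb, D); F5 is not a chord tone.
It is approached by leap up from Bb4 and left by step down to Eb5.
Leap in, step out — an appoggiatura.
It falls on the downbeat, so it is accented.

Accented appoggiatura.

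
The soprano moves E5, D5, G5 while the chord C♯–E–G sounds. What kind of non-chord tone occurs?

The harmony at that moment is C♯ diminished triad (C♯, E, G); D5 is not a chord tone.
It is approached by step down from E5 and left by leap up to G5.
Step in, leap out — an escape tone.

D5 is an escape tone.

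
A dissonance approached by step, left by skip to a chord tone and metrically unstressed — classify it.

Approach: by step. Departure: by leap. Metric position: weak.
Step in, leap out, from a weak position — an escape tone (échappée). (It is the mirror image of the appoggiatura, which leaps in and steps out on a strong beat.)

Escape tone.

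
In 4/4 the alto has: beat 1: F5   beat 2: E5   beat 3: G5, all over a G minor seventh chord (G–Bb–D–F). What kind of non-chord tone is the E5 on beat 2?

Escape tone.

The harmony at that moment is G minor seventh chord (G, Bb, D, F); E5 is not a chord tone.
It is approached by step down from F5 and left by leap up to G5.
Step in, leap out, on a weak beat — an escape tone.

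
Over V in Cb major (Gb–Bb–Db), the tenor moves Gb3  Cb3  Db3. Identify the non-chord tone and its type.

The harmony at that moment is Gb major triad (Gb, Bb, Db); Cb3 is not a chord tone.
It is approached by leap down from Gb3 and left by step up to Db3.
Leap in, step out — an appoggiatura.

Cb3 is an appoggiatura.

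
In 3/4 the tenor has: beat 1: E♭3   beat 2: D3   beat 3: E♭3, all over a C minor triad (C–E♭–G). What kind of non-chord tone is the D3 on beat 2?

The harmony at that moment is C minor triad (C, E♭, G); D3 is not a chord tone.
It is approached by step down from E♭3 and left by step up to E♭3.
Step away and step back to the same note — a neighbor tone (lower neighbor).

Lower neighbor tone.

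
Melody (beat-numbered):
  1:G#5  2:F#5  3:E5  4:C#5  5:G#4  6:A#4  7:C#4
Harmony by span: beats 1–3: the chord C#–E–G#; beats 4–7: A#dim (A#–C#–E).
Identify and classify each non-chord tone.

The harmony at that moment is C# minor triad (C#, E, G#); F#5 is not a chord tone.
It is approached by step down from G#5 and left by step down to E5.
Step in, step out in the same direction — a passing tone.
The harmony at that moment is A# diminished triad (A#, C#, E); G#4 is not a chord tone.
It is approached by leap down from C#5 and left by step up to A#4.
Leap in, step out — an appoggiatura.

F#5 (beat 2) — passing tone; G#4 (beat 5) — appoggiatura.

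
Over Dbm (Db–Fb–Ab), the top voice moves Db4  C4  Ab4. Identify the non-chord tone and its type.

The harmony at that moment is Db minor triad (Db, Fb, Ab); C4 is not a chord tone.
It is approached by step down from Db4 and left by leap up to Ab4.
Step in, leap out — an escape tone.

C4 is an escape tone.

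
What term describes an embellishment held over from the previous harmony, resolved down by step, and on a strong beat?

Suspension.

Approach: by preparation — the pitch is first a chord tone, then held (tied or repeated) while the harmony changes under it. Departure: down by step. Metric position: strong.
A prepared dissonance that resolves downward by step — a suspension. (The same figure resolving upward would be a retardation.)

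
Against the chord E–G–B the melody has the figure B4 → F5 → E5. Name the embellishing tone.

The harmony at that moment is E minor triad (E, G, B); F5 is not a chord tone.
It is approached by leap up from B4 and left by step down to E5.
Leap in, step out — an appoggiatura.

F5 is an appoggiatura.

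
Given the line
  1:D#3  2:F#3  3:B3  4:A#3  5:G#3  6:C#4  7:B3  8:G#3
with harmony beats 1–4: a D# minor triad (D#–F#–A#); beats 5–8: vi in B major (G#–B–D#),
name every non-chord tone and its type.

The harmony at that moment is D# minor triad (D#, F#, A#); B3 is not a chord tone.
It is approached by leap up from F#3 and left by step down to A#3.
Leap in, step out — an appoggiatura.
The harmony at that moment is G# minor triad (G#, B, D#); C#4 is not a chord tone.
It is approached by leap up from G#3 and left by step down to B3.
Leap in, step out — an appoggiatura.

B3 (beat 3) — appoggiatura; C#4 (beat 6) — appoggiatura.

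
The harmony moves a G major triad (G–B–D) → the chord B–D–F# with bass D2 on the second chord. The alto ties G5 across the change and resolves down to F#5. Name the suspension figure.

4–3 suspension.

At the second chord the bass is D2. The suspended G5 lies a fourth above the bass; after resolving down by step to F#5, the interval above the bass becomes a third.
Suspension figures are named by those two intervals: 4–3.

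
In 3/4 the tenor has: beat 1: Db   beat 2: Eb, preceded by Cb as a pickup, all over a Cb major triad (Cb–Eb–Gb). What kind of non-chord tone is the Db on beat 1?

Passing tone.

The harmony at that moment is Cb major triad (Cb, Eb, Gb); Db is not a chord tone.
It is approached by step up from Cb and left by step up to Eb.
Step in, step out in the same direction — a passing tone.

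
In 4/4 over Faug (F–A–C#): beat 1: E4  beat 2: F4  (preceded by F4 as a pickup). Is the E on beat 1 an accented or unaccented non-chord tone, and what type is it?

Accented neighbor tone.

The harmony at that moment is F augmented triad (F, A, C#); E4 is not a chord tone.
It is approached by step down from F4 and left by step up to F4.
Step away and step back to the same note — a neighbor tone (lower neighbor).
It falls on the downbeat, so it is accented.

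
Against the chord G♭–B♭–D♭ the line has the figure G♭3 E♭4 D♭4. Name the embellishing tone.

E♭4 is an appoggiatura.

The harmony at that moment is G♭ major triad (G♭, B♭, D♭); E♭4 is not a chord tone.
It is approached by leap up from G♭3 and left by step down to D♭4.
Leap in, step out — an appoggiatura.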